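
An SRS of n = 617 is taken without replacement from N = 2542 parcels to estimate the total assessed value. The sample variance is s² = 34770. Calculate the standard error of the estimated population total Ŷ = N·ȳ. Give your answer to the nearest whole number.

16606

Var(Ŷ) = N²·Var(ȳ) = N²·(1 − n/N)·s²/n.
f = 617/2542 = 0.24272227; Var(ȳ) = 0.75727773·34770/617 = 42.675116.
Var(Ŷ) = 2542² · 42.675116 = 2.7575653 × 10^8.
SE(Ŷ) = √(2.7575653 × 10^8) = 16606.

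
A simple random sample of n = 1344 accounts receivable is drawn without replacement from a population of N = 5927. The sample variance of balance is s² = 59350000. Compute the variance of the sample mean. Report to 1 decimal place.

34145.7

Under SRS without replacement, Var(ȳ) = (1 − f)·s²/n with f = n/N = 1344/5927 = 0.22675890.
Var(ȳ) = (1 − 0.22675890)·59350000/1344 = 0.77324110·44159.226 = 34145.729.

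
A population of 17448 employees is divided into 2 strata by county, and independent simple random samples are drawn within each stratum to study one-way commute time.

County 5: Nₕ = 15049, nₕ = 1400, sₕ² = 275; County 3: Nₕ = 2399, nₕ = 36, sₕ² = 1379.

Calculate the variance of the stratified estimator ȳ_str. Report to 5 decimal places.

Var(ȳ_str) = Σₕ Wₕ²(1 − fₕ)sₕ²/nₕ with Wₕ = Nₕ/N, N = 17448.
County 5: Wₕ = 0.86250573; term = 0.86250573²·(1 − 0.09302944)·275/1400 = 0.13253233.
County 3: Wₕ = 0.13749427; term = 0.13749427²·(1 − 0.01500625)·1379/36 = 0.7132872.
Sum = 0.84581953.

0.84582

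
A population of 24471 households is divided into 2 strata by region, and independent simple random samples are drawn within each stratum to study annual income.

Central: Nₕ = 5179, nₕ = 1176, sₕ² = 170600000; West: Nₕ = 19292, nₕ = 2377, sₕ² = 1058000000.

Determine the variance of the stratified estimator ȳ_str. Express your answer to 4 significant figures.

Var(ȳ_str) = Σₕ Wₕ²(1 − fₕ)sₕ²/nₕ with Wₕ = Nₕ/N, N = 24471.
Central: Wₕ = 0.21163827; term = 0.21163827²·(1 − 0.22707086)·170600000/1176 = 5022.2667.
West: Wₕ = 0.78836173; term = 0.78836173²·(1 − 0.12321169)·1058000000/2377 = 242550.57.
Sum = 247572.84.

247600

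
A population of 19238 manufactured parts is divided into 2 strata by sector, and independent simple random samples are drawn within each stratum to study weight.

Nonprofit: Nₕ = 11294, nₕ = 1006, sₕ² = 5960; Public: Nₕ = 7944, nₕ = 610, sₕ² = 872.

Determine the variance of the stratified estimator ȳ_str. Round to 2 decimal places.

2.09

Var(ȳ_str) = Σₕ Wₕ²(1 − fₕ)sₕ²/nₕ with Wₕ = Nₕ/N, N = 19238.
Nonprofit: Wₕ = 0.58706726; term = 0.58706726²·(1 − 0.08907384)·5960/1006 = 1.8599753.
Public: Wₕ = 0.41293274; term = 0.41293274²·(1 − 0.07678751)·872/610 = 0.22503338.
Sum = 2.0850087.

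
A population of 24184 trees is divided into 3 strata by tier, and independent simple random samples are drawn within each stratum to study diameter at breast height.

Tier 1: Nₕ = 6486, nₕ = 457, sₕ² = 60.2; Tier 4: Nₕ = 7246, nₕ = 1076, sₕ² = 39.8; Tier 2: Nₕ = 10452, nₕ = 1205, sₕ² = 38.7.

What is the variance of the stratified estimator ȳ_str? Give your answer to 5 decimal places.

0.01694

Var(ȳ_str) = Σₕ Wₕ²(1 − fₕ)sₕ²/nₕ with Wₕ = Nₕ/N, N = 24184.
Tier 1: Wₕ = 0.26819385; term = 0.26819385²·(1 − 0.07045945)·60.2/457 = 0.0088073702.
Tier 4: Wₕ = 0.29961958; term = 0.29961958²·(1 − 0.14849572)·39.8/1076 = 0.0028274701.
Tier 2: Wₕ = 0.43218657; term = 0.43218657²·(1 − 0.11528894)·38.7/1205 = 0.00530723.
Sum = 0.01694207.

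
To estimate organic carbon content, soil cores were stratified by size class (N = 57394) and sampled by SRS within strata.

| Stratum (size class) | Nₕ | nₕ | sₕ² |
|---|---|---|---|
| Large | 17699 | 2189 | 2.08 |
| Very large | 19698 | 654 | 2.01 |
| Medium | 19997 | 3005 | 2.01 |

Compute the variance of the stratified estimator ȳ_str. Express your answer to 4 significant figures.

Var(ȳ_str) = Σₕ Wₕ²(1 − fₕ)sₕ²/nₕ with Wₕ = Nₕ/N, N = 57394.
Large: Wₕ = 0.30837718; term = 0.30837718²·(1 − 0.12367930)·2.08/2189 = 7.91854 × 10^-5.
Very large: Wₕ = 0.34320661; term = 0.34320661²·(1 − 0.03320134)·2.01/654 = 3.4999805 × 10^-4.
Medium: Wₕ = 0.34841621; term = 0.34841621²·(1 − 0.15027254)·2.01/3005 = 6.899664 × 10^-5.
Sum = 4.9818009 × 10^-4.

4.982 × 10^-4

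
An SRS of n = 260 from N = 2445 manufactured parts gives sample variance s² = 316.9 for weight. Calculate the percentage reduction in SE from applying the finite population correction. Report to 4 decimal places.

f = n/N = 260/2445 = 0.10633947.
SE_no-fpc = √(s²/n) = 1.1040137; SE_fpc = √((1−f)s²/n) = 1.0436641.
Ratio = √(1−f) = 0.94533620. Reduction = 100·(1 − 0.94533620) = 5.4664%.

5.4664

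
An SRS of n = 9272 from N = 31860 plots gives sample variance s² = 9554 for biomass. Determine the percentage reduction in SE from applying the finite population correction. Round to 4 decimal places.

f = n/N = 9272/31860 = 0.29102323.
SE_no-fpc = √(s²/n) = 1.0150932; SE_fpc = √((1−f)s²/n) = 0.85471615.
Ratio = √(1−f) = 0.84200759. Reduction = 100·(1 − 0.84200759) = 15.7992%.

15.7992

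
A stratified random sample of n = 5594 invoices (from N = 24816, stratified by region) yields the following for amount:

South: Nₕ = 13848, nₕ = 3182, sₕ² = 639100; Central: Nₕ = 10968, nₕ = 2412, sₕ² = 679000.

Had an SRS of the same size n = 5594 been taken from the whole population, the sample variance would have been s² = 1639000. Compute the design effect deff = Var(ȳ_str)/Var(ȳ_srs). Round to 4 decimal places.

Var(ȳ_str) = Σ Wₕ²(1−fₕ)sₕ²/nₕ with Wₕ = Nₕ/24816:
  South: (13848/24816)²·(1−3182/13848)·639100/3182 = 48.171893
  Central: (10968/24816)²·(1−2412/10968)·679000/2412 = 42.89702
  → Var(ȳ_str) = 91.068913.
Var(ȳ_srs) = (1 − 5594/24816)·1639000/5594 = 226.94639.
deff = 91.068913 / 226.94639 = 0.4013.

0.4013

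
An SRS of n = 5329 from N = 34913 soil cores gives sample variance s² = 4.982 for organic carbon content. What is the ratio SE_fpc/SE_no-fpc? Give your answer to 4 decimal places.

0.9205

f = n/N = 5329/34913 = 0.15263655.
SE_no-fpc = √(s²/n) = 0.030575883; SE_fpc = √((1−f)s²/n) = 0.028145817.
Ratio = √(1−f) = 0.92052346.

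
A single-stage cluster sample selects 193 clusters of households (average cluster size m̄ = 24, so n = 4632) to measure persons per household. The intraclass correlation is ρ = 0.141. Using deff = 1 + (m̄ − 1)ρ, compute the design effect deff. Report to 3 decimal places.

4.243

deff = 1 + (24 − 1)·0.141 = 1 + 3.243 = 4.243.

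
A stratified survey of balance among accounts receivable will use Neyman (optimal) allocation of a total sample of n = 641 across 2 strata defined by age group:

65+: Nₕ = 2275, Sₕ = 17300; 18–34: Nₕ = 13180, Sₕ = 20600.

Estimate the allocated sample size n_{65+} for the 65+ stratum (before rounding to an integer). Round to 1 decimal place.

Neyman allocation: nₕ = n·NₕSₕ / Σⱼ NⱼSⱼ.
Σ NⱼSⱼ = 2275·17300 + 13180·20600 = 3.108655 × 10^8.
n_{65+} = 641·2275·17300 / (3.108655 × 10^8) = 81.2.

81.2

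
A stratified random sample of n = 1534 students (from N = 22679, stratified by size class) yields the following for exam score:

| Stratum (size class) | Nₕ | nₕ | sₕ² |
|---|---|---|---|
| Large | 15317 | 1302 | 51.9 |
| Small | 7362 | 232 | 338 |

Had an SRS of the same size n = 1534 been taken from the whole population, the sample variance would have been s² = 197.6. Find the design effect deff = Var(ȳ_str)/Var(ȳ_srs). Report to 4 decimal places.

1.3765

Var(ȳ_str) = Σ Wₕ²(1−fₕ)sₕ²/nₕ with Wₕ = Nₕ/22679:
  Large: (15317/22679)²·(1−1302/15317)·51.9/1302 = 0.016637014
  Small: (7362/22679)²·(1−232/7362)·338/232 = 0.14868469
  → Var(ȳ_str) = 0.1653217.
Var(ȳ_srs) = (1 − 1534/22679)·197.6/1534 = 0.12010065.
deff = 0.1653217 / 0.12010065 = 1.3765.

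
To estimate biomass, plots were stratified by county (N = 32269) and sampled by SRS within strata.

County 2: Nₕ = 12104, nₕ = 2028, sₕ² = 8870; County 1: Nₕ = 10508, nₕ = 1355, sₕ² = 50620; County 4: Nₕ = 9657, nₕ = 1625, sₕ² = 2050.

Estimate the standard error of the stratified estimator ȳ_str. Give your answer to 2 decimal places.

2.01

Var(ȳ_str) = Σₕ Wₕ²(1 − fₕ)sₕ²/nₕ with Wₕ = Nₕ/N, N = 32269.
County 2: Wₕ = 0.37509684; term = 0.37509684²·(1 − 0.16754792)·8870/2028 = 0.51227331.
County 1: Wₕ = 0.32563761; term = 0.32563761²·(1 − 0.12894937)·50620/1355 = 3.4506059.
County 4: Wₕ = 0.29926555; term = 0.29926555²·(1 − 0.16827172)·2050/1625 = 0.093971338.
Sum = 4.0568505.
SE = √(4.0568505) = 2.01.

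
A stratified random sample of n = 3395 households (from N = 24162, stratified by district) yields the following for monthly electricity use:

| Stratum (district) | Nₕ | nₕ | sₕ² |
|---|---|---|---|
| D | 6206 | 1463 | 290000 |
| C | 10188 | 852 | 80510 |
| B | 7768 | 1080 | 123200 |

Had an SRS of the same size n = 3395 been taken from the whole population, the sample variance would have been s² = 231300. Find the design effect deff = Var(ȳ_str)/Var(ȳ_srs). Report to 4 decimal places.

0.6070

Var(ȳ_str) = Σ Wₕ²(1−fₕ)sₕ²/nₕ with Wₕ = Nₕ/24162:
  D: (6206/24162)²·(1−1463/6206)·290000/1463 = 9.9943098
  C: (10188/24162)²·(1−852/10188)·80510/852 = 15.395516
  B: (7768/24162)²·(1−1080/7768)·123200/1080 = 10.151417
  → Var(ȳ_str) = 35.541243.
Var(ȳ_srs) = (1 − 3395/24162)·231300/3395 = 58.556719.
deff = 35.541243 / 58.556719 = 0.6070.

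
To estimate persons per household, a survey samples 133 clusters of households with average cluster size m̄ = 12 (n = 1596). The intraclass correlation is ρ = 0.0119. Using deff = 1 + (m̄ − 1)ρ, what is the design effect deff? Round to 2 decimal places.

deff = 1 + (12 − 1)·0.0119 = 1 + 0.1309 = 1.1309.

1.13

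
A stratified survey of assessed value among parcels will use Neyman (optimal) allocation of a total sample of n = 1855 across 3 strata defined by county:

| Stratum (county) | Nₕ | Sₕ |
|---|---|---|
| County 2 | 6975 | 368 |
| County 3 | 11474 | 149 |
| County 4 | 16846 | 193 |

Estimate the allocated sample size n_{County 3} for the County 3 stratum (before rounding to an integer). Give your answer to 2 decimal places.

421.29

Neyman allocation: nₕ = n·NₕSₕ / Σⱼ NⱼSⱼ.
Σ NⱼSⱼ = 6975·368 + 11474·149 + 16846·193 = 7.527704 × 10^6.
n_{County 3} = 1855·11474·149 / (7.527704 × 10^6) = 421.29.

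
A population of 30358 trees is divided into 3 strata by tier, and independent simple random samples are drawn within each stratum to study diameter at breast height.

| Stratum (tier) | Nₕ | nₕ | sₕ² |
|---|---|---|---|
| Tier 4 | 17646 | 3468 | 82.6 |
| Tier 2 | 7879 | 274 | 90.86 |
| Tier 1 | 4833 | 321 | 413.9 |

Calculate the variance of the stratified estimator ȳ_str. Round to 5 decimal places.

0.05853

Var(ȳ_str) = Σₕ Wₕ²(1 − fₕ)sₕ²/nₕ with Wₕ = Nₕ/N, N = 30358.
Tier 4: Wₕ = 0.58126359; term = 0.58126359²·(1 − 0.19653179)·82.6/3468 = 0.0064657051.
Tier 2: Wₕ = 0.25953620; term = 0.25953620²·(1 − 0.03477599)·90.86/274 = 0.021559872.
Tier 1: Wₕ = 0.15920021; term = 0.15920021²·(1 − 0.06641837)·413.9/321 = 0.03050914.
Sum = 0.058534717.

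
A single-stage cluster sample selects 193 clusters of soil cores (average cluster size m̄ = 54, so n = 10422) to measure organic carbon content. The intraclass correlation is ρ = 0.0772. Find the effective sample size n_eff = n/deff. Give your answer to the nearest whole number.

2047

deff = 1 + (54 − 1)·0.0772 = 1 + 4.0916 = 5.0916.
n_eff = 10422 / 5.0916 = 2047.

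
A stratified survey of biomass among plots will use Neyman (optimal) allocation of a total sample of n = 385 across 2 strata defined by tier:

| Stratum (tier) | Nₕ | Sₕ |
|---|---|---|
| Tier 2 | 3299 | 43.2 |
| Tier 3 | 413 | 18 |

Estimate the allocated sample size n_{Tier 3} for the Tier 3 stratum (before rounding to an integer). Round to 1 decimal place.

19.1

Neyman allocation: nₕ = n·NₕSₕ / Σⱼ NⱼSⱼ.
Σ NⱼSⱼ = 3299·43.2 + 413·18 = 149950.8.
n_{Tier 3} = 385·413·18 / 149950.8 = 19.1.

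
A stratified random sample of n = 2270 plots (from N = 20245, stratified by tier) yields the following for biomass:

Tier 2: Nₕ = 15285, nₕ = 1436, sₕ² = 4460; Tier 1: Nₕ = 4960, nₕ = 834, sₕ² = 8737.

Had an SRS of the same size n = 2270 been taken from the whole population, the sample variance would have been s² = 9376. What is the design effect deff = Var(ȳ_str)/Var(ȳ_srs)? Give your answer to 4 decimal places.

0.5800

Var(ȳ_str) = Σ Wₕ²(1−fₕ)sₕ²/nₕ with Wₕ = Nₕ/20245:
  Tier 2: (15285/20245)²·(1−1436/15285)·4460/1436 = 1.6040899
  Tier 1: (4960/20245)²·(1−834/4960)·8737/834 = 0.52308423
  → Var(ȳ_str) = 2.1271741.
Var(ȳ_srs) = (1 − 2270/20245)·9376/2270 = 3.6672698.
deff = 2.1271741 / 3.6672698 = 0.5800.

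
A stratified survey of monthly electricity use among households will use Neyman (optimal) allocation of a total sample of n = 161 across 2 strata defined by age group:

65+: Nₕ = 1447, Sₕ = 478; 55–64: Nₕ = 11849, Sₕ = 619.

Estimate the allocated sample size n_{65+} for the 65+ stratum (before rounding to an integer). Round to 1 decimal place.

Neyman allocation: nₕ = n·NₕSₕ / Σⱼ NⱼSⱼ.
Σ NⱼSⱼ = 1447·478 + 11849·619 = 8.026197 × 10^6.
n_{65+} = 161·1447·478 / (8.026197 × 10^6) = 13.9.

13.9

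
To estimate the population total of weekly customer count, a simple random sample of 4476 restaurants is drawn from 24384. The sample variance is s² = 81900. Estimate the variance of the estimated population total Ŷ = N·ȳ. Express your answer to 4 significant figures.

8.882 × 10^9

Var(Ŷ) = N²·Var(ȳ) = N²·(1 − n/N)·s²/n.
f = 4476/24384 = 0.18356299; Var(ȳ) = 0.81643701·81900/4476 = 14.938827.
Var(Ŷ) = 24384² · 14.938827 = 8.8823196 × 10^9.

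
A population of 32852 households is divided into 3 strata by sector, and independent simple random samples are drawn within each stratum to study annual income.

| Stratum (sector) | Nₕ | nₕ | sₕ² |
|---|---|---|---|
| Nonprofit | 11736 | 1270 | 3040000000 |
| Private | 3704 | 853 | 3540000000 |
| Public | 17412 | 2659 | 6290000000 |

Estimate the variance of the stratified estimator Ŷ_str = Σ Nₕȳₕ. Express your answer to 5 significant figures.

9.4550 × 10^14

Var(Ŷ_str) = Σₕ Nₕ²(1 − fₕ)sₕ²/nₕ.
Nonprofit: 11736²·(1 − 1270/11736)·3040000000/1270 = 2.9401582 × 10^14.
Private: 3704²·(1 − 853/3704)·3540000000/853 = 4.3825051 × 10^13.
Public: 17412²·(1 − 2659/17412)·6290000000/2659 = 6.0766092 × 10^14.
Sum = 9.4550179 × 10^14.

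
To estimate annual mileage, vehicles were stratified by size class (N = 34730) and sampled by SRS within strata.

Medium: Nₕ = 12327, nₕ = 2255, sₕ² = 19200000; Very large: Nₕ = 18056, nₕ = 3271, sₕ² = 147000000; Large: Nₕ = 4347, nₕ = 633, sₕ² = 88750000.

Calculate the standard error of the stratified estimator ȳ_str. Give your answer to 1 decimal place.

Var(ȳ_str) = Σₕ Wₕ²(1 − fₕ)sₕ²/nₕ with Wₕ = Nₕ/N, N = 34730.
Medium: Wₕ = 0.35493809; term = 0.35493809²·(1 − 0.18293178)·19200000/2255 = 876.43201.
Very large: Wₕ = 0.51989634; term = 0.51989634²·(1 − 0.18115862)·147000000/3271 = 9946.4957.
Large: Wₕ = 0.12516556; term = 0.12516556²·(1 − 0.14561767)·88750000/633 = 1876.6644.
Sum = 12699.592.
SE = √(12699.592) = 112.7.

112.7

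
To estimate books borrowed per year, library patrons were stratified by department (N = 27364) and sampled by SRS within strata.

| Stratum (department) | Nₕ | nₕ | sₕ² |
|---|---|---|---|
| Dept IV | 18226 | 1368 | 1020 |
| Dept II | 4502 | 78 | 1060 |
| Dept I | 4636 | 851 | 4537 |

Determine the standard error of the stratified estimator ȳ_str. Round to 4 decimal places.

Var(ȳ_str) = Σₕ Wₕ²(1 − fₕ)sₕ²/nₕ with Wₕ = Nₕ/N, N = 27364.
Dept IV: Wₕ = 0.66605759; term = 0.66605759²·(1 − 0.07505761)·1020/1368 = 0.30595132.
Dept II: Wₕ = 0.16452273; term = 0.16452273²·(1 − 0.01732563)·1060/78 = 0.36147037.
Dept I: Wₕ = 0.16941968; term = 0.16941968²·(1 − 0.18356342)·4537/851 = 0.12493651.
Sum = 0.7923582.
SE = √(0.7923582) = 0.8901.

0.8901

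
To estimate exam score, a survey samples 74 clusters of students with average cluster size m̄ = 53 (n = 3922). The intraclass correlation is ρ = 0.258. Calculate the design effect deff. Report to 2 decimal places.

deff = 1 + (53 − 1)·0.258 = 1 + 13.416 = 14.416.

14.42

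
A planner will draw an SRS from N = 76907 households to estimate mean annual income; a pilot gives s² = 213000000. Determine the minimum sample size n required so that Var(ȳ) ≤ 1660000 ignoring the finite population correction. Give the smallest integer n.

Without fpc, n₀ = s²/D = 213000000/1660000 = 128.3133.
Rounding up, n = 129.

129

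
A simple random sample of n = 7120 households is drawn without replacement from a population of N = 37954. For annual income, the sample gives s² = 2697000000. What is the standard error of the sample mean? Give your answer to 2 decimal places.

554.74

Under SRS without replacement, Var(ȳ) = (1 − f)·s²/n with f = n/N = 7120/37954 = 0.18759551.
Var(ȳ) = (1 − 0.18759551)·2697000000/7120 = 0.81240449·378792.13 = 307732.43.
SE(ȳ) = √(307732.43) = 554.74.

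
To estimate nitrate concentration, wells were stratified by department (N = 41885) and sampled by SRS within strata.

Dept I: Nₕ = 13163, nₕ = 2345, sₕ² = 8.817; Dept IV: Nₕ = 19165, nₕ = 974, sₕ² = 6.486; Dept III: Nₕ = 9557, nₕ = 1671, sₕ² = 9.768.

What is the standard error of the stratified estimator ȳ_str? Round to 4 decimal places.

0.0434

Var(ȳ_str) = Σₕ Wₕ²(1 − fₕ)sₕ²/nₕ with Wₕ = Nₕ/N, N = 41885.
Dept I: Wₕ = 0.31426525; term = 0.31426525²·(1 − 0.17815088)·8.817/2345 = 3.0518474 × 10^-4.
Dept IV: Wₕ = 0.45756237; term = 0.45756237²·(1 − 0.05082181)·6.486/974 = 0.0013233245.
Dept III: Wₕ = 0.22817238; term = 0.22817238²·(1 − 0.17484566)·9.768/1671 = 2.5112533 × 10^-4.
Sum = 0.0018796346.
SE = √(0.0018796346) = 0.0434.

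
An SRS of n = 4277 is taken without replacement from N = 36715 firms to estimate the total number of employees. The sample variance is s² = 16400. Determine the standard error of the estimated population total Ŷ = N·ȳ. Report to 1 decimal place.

67577.3

Var(Ŷ) = N²·Var(ȳ) = N²·(1 − n/N)·s²/n.
f = 4277/36715 = 0.11649190; Var(ȳ) = 0.88350810·16400/4277 = 3.3877795.
Var(Ŷ) = 36715² · 3.3877795 = 4.566697 × 10^9.
SE(Ŷ) = √(4.566697 × 10^9) = 67577.3.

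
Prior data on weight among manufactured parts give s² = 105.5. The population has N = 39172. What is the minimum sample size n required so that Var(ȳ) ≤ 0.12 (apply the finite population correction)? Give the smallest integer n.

Without fpc, n₀ = s²/D = 105.5/0.12 = 879.1667.
With fpc, (1 − n/N)·s²/n ≤ D requires n ≥ n₀/(1 + n₀/N) = 879.1667/(1 + 879.1667/39172) = 859.8680.
Rounding up, n = 860.

860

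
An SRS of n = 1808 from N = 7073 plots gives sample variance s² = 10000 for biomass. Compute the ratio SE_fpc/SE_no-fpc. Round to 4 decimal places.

f = n/N = 1808/7073 = 0.25561996.
SE_no-fpc = √(s²/n) = 2.3518022; SE_fpc = √((1−f)s²/n) = 2.0290752.
Ratio = √(1−f) = 0.86277462.

0.8628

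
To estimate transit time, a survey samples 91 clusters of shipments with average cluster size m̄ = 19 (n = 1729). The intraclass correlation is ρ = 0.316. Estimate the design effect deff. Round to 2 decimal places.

deff = 1 + (19 − 1)·0.316 = 1 + 5.688 = 6.688.

6.69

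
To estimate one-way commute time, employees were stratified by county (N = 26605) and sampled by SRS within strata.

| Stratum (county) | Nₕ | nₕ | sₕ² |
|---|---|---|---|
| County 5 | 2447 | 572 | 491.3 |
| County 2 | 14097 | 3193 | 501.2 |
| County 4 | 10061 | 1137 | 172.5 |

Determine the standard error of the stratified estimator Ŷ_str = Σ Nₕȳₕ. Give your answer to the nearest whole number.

6457

Var(Ŷ_str) = Σₕ Nₕ²(1 − fₕ)sₕ²/nₕ.
County 5: 2447²·(1 − 572/2447)·491.3/572 = 3.9408144 × 10^6.
County 2: 14097²·(1 − 3193/14097)·501.2/3193 = 2.4128187 × 10^7.
County 4: 10061²·(1 − 1137/10061)·172.5/1137 = 1.3621638 × 10^7.
Sum = 4.1690639 × 10^7.
SE = √(4.1690639 × 10^7) = 6457.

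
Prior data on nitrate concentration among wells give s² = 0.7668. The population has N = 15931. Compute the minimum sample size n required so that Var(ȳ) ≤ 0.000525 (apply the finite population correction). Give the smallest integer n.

1338

Without fpc, n₀ = s²/D = 0.7668/0.000525 = 1460.5714.
With fpc, (1 − n/N)·s²/n ≤ D requires n ≥ n₀/(1 + n₀/N) = 1460.5714/(1 + 1460.5714/15931) = 1337.9103.
Rounding up, n = 1338.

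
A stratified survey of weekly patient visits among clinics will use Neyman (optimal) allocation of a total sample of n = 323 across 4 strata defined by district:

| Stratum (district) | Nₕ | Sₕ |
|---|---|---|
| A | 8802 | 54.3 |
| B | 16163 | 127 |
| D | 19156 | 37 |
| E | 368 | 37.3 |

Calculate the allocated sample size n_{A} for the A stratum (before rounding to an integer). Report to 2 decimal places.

Neyman allocation: nₕ = n·NₕSₕ / Σⱼ NⱼSⱼ.
Σ NⱼSⱼ = 8802·54.3 + 16163·127 + 19156·37 + 368·37.3 = 3.253148 × 10^6.
n_{A} = 323·8802·54.3 / (3.253148 × 10^6) = 47.45.

47.45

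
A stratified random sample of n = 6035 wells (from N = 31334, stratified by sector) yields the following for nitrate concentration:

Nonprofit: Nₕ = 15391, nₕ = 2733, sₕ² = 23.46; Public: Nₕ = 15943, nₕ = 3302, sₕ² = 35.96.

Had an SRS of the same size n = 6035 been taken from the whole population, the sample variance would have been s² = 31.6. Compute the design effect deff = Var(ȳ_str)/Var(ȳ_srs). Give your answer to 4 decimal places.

0.9317

Var(ȳ_str) = Σ Wₕ²(1−fₕ)sₕ²/nₕ with Wₕ = Nₕ/31334:
  Nonprofit: (15391/31334)²·(1−2733/15391)·23.46/2733 = 0.0017032901
  Public: (15943/31334)²·(1−3302/15943)·35.96/3302 = 0.0022354369
  → Var(ȳ_str) = 0.003938727.
Var(ȳ_srs) = (1 − 6035/31334)·31.6/6035 = 0.0042276334.
deff = 0.003938727 / 0.0042276334 = 0.9317.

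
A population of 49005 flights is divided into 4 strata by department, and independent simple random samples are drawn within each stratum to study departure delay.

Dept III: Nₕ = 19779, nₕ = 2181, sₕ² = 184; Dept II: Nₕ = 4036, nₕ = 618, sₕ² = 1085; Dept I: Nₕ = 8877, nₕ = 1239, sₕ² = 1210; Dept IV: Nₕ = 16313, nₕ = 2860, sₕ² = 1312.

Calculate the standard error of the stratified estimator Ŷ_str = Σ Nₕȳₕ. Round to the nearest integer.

14848

Var(Ŷ_str) = Σₕ Nₕ²(1 − fₕ)sₕ²/nₕ.
Dept III: 19779²·(1 − 2181/19779)·184/2181 = 2.9364986 × 10^7.
Dept II: 4036²·(1 − 618/4036)·1085/618 = 2.4219461 × 10^7.
Dept I: 8877²·(1 − 1239/8877)·1210/1239 = 6.6215542 × 10^7.
Dept IV: 16313²·(1 − 2860/16313)·1312/2860 = 1.006748 × 10^8.
Sum = 2.2047479 × 10^8.
SE = √(2.2047479 × 10^8) = 14848.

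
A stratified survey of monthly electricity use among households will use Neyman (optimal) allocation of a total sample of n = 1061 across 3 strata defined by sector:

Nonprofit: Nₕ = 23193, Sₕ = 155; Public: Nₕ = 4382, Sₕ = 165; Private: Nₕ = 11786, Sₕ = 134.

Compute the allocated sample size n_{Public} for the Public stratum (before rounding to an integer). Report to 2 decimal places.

130.08

Neyman allocation: nₕ = n·NₕSₕ / Σⱼ NⱼSⱼ.
Σ NⱼSⱼ = 23193·155 + 4382·165 + 11786·134 = 5.897269 × 10^6.
n_{Public} = 1061·4382·165 / (5.897269 × 10^6) = 130.08.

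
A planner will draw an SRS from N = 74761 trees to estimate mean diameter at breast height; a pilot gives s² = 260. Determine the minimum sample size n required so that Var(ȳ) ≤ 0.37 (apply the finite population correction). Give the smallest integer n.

697

Without fpc, n₀ = s²/D = 260/0.37 = 702.7027.
With fpc, (1 − n/N)·s²/n ≤ D requires n ≥ n₀/(1 + n₀/N) = 702.7027/(1 + 702.7027/74761) = 696.1593.
Rounding up, n = 697.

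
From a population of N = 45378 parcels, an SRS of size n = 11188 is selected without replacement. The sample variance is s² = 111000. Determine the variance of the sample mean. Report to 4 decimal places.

Under SRS without replacement, Var(ȳ) = (1 − f)·s²/n with f = n/N = 11188/45378 = 0.24655119.
Var(ȳ) = (1 − 0.24655119)·111000/11188 = 0.75344881·9.9213443 = 7.475225.

7.4752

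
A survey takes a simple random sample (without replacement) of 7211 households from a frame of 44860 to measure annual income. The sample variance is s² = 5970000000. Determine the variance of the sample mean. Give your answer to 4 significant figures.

Under SRS without replacement, Var(ȳ) = (1 − f)·s²/n with f = n/N = 7211/44860 = 0.16074454.
Var(ȳ) = (1 − 0.16074454)·5970000000/7211 = 0.83925546·827901.82 = 694821.12.

694800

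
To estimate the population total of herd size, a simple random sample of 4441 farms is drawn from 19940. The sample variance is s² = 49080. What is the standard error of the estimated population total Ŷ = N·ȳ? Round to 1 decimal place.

58442.2

Var(Ŷ) = N²·Var(ȳ) = N²·(1 − n/N)·s²/n.
f = 4441/19940 = 0.22271815; Var(ȳ) = 0.77728185·49080/4441 = 8.5901808.
Var(Ŷ) = 19940² · 8.5901808 = 3.4154868 × 10^9.
SE(Ŷ) = √(3.4154868 × 10^9) = 58442.2.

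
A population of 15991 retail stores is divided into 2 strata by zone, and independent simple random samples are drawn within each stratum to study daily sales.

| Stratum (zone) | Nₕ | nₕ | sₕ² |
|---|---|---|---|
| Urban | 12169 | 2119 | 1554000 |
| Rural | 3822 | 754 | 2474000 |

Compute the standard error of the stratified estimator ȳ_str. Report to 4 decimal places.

Var(ȳ_str) = Σₕ Wₕ²(1 − fₕ)sₕ²/nₕ with Wₕ = Nₕ/N, N = 15991.
Urban: Wₕ = 0.76099056; term = 0.76099056²·(1 − 0.17413099)·1554000/2119 = 350.74361.
Rural: Wₕ = 0.23900944; term = 0.23900944²·(1 − 0.19727891)·2474000/754 = 150.46072.
Sum = 501.20433.
SE = √(501.20433) = 22.3876.

22.3876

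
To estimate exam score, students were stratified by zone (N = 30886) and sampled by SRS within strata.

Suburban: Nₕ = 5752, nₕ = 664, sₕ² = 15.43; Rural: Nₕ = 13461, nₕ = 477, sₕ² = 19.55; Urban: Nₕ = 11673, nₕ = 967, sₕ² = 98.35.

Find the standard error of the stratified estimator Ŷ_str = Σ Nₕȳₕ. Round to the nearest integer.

4534

Var(Ŷ_str) = Σₕ Nₕ²(1 − fₕ)sₕ²/nₕ.
Suburban: 5752²·(1 − 664/5752)·15.43/664 = 680085.99.
Rural: 13461²·(1 − 477/13461)·19.55/477 = 7.1633177 × 10^6.
Urban: 11673²·(1 − 967/11673)·98.35/967 = 1.2710353 × 10^7.
Sum = 2.0553757 × 10^7.
SE = √(2.0553757 × 10^7) = 4534.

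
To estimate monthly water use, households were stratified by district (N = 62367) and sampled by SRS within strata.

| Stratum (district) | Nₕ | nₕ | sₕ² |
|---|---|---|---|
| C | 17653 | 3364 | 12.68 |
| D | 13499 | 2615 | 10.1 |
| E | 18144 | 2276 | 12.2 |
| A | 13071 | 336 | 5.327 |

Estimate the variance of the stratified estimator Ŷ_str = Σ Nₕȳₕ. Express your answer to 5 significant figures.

5.7006 × 10^6

Var(Ŷ_str) = Σₕ Nₕ²(1 − fₕ)sₕ²/nₕ.
C: 17653²·(1 − 3364/17653)·12.68/3364 = 950787.85.
D: 13499²·(1 − 2615/13499)·10.1/2615 = 567465.95.
E: 18144²·(1 − 2276/18144)·12.2/2276 = 1.5432732 × 10^6.
A: 13071²·(1 − 336/13071)·5.327/336 = 2.6390717 × 10^6.
Sum = 5.7005987 × 10^6.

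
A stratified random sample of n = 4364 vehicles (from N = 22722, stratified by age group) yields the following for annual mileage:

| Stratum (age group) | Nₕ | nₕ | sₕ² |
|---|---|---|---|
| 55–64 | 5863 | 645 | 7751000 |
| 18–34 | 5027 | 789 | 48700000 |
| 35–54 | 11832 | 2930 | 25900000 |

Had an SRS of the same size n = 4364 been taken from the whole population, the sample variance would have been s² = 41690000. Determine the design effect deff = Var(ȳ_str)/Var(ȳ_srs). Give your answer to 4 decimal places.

0.6559

Var(ȳ_str) = Σ Wₕ²(1−fₕ)sₕ²/nₕ with Wₕ = Nₕ/22722:
  55–64: (5863/22722)²·(1−645/5863)·7751000/645 = 712.08015
  18–34: (5027/22722)²·(1−789/5027)·48700000/789 = 2546.9985
  35–54: (11832/22722)²·(1−2930/11832)·25900000/2930 = 1803.3698
  → Var(ȳ_str) = 5062.4485.
Var(ȳ_srs) = (1 − 4364/22722)·41690000/4364 = 7718.3766.
deff = 5062.4485 / 7718.3766 = 0.6559.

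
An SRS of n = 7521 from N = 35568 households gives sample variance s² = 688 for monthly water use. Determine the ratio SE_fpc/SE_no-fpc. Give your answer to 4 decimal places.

f = n/N = 7521/35568 = 0.21145412.
SE_no-fpc = √(s²/n) = 0.30245197; SE_fpc = √((1−f)s²/n) = 0.26857767.
Ratio = √(1−f) = 0.88800106.

0.8880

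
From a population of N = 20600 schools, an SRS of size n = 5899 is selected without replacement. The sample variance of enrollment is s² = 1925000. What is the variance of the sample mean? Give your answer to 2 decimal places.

Under SRS without replacement, Var(ȳ) = (1 − f)·s²/n with f = n/N = 5899/20600 = 0.28635922.
Var(ȳ) = (1 − 0.28635922)·1925000/5899 = 0.71364078·326.3265 = 232.87989.

232.88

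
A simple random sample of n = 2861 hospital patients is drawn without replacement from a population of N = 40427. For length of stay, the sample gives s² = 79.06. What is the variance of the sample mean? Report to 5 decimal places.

0.02568

Under SRS without replacement, Var(ȳ) = (1 − f)·s²/n with f = n/N = 2861/40427 = 0.07076954.
Var(ȳ) = (1 − 0.07076954)·79.06/2861 = 0.92923046·0.027633695 = 0.025678071.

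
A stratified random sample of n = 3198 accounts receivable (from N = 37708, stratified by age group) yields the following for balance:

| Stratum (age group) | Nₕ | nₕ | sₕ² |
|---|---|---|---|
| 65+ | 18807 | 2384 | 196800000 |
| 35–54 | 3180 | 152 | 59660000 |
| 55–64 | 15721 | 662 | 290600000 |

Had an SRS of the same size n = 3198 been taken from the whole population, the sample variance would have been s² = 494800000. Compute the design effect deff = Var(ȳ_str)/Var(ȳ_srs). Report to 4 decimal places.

0.6616

Var(ȳ_str) = Σ Wₕ²(1−fₕ)sₕ²/nₕ with Wₕ = Nₕ/37708:
  65+: (18807/37708)²·(1−2384/18807)·196800000/2384 = 17931.799
  35–54: (3180/37708)²·(1−152/3180)·59660000/152 = 2658.0042
  55–64: (15721/37708)²·(1−662/15721)·290600000/662 = 73088.143
  → Var(ȳ_str) = 93677.946.
Var(ȳ_srs) = (1 − 3198/37708)·494800000/3198 = 141599.82.
deff = 93677.946 / 141599.82 = 0.6616.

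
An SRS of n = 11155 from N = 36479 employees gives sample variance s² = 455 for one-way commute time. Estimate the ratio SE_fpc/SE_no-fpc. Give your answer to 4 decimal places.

0.8332

f = n/N = 11155/36479 = 0.30579237.
SE_no-fpc = √(s²/n) = 0.20196258; SE_fpc = √((1−f)s²/n) = 0.16827345.
Ratio = √(1−f) = 0.83319123.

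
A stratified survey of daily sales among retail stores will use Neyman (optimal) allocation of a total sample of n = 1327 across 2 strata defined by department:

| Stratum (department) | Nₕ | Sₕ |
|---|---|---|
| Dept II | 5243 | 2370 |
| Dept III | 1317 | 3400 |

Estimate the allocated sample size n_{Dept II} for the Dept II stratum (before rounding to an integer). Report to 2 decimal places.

975.48

Neyman allocation: nₕ = n·NₕSₕ / Σⱼ NⱼSⱼ.
Σ NⱼSⱼ = 5243·2370 + 1317·3400 = 1.690371 × 10^7.
n_{Dept II} = 1327·5243·2370 / (1.690371 × 10^7) = 975.48.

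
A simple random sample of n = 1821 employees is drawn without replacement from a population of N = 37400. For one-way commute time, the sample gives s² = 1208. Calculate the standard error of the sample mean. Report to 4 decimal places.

0.7944

Under SRS without replacement, Var(ȳ) = (1 − f)·s²/n with f = n/N = 1821/37400 = 0.04868984.
Var(ȳ) = (1 − 0.04868984)·1208/1821 = 0.95131016·0.66337177 = 0.63107231.
SE(ȳ) = √(0.63107231) = 0.7944.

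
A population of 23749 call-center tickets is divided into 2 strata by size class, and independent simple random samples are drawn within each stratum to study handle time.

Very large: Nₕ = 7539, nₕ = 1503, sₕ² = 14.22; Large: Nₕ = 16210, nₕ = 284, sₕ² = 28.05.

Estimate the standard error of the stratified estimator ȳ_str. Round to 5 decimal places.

0.21441

Var(ȳ_str) = Σₕ Wₕ²(1 − fₕ)sₕ²/nₕ with Wₕ = Nₕ/N, N = 23749.
Very large: Wₕ = 0.31744495; term = 0.31744495²·(1 − 0.19936331)·14.22/1503 = 7.6333106 × 10^-4.
Large: Wₕ = 0.68255505; term = 0.68255505²·(1 − 0.01752005)·28.05/284 = 0.045207823.
Sum = 0.045971154.
SE = √(0.045971154) = 0.21441.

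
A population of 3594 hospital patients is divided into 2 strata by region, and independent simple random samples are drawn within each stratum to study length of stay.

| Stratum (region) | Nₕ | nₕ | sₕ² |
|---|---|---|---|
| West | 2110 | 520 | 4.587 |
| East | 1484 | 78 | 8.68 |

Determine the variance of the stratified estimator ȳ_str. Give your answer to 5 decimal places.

Var(ȳ_str) = Σₕ Wₕ²(1 − fₕ)sₕ²/nₕ with Wₕ = Nₕ/N, N = 3594.
West: Wₕ = 0.58708959; term = 0.58708959²·(1 − 0.24644550)·4.587/520 = 0.0022911252.
East: Wₕ = 0.41291041; term = 0.41291041²·(1 − 0.05256065)·8.68/78 = 0.017975799.
Sum = 0.020266924.

0.02027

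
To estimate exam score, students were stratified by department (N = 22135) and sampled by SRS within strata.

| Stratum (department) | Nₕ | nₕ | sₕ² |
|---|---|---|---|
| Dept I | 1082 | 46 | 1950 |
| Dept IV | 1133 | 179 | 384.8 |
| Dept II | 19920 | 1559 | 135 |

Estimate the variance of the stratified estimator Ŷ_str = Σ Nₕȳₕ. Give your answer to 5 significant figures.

8.1514 × 10^7

Var(Ŷ_str) = Σₕ Nₕ²(1 − fₕ)sₕ²/nₕ.
Dept I: 1082²·(1 − 46/1082)·1950/46 = 4.7518617 × 10^7.
Dept IV: 1133²·(1 − 179/1133)·384.8/179 = 2.3235944 × 10^6.
Dept II: 19920²·(1 − 1559/19920)·135/1559 = 3.1671842 × 10^7.
Sum = 8.1514053 × 10^7.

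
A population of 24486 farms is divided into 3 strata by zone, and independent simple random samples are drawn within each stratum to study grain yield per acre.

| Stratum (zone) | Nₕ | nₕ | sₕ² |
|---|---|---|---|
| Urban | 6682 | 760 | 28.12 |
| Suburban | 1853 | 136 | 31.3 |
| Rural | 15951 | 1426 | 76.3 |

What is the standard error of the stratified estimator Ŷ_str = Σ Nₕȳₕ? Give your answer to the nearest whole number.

Var(Ŷ_str) = Σₕ Nₕ²(1 − fₕ)sₕ²/nₕ.
Urban: 6682²·(1 − 760/6682)·28.12/760 = 1.4641197 × 10^6.
Suburban: 1853²·(1 − 136/1853)·31.3/136 = 732236.11.
Rural: 15951²·(1 − 1426/15951)·76.3/1426 = 1.2396785 × 10^7.
Sum = 1.4593141 × 10^7.
SE = √(1.4593141 × 10^7) = 3820.

3820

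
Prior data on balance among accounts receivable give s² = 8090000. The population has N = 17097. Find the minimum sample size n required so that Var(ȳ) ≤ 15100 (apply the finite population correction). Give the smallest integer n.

520

Without fpc, n₀ = s²/D = 8090000/15100 = 535.7616.
With fpc, (1 − n/N)·s²/n ≤ D requires n ≥ n₀/(1 + n₀/N) = 535.7616/(1 + 535.7616/17097) = 519.4828.
Rounding up, n = 520.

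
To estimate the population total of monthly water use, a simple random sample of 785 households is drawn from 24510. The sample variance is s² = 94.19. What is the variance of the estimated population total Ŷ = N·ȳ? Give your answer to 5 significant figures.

6.9773 × 10^7

Var(Ŷ) = N²·Var(ȳ) = N²·(1 − n/N)·s²/n.
f = 785/24510 = 0.03202774; Var(ȳ) = 0.96797226·94.19/785 = 0.11614434.
Var(Ŷ) = 24510² · 0.11614434 = 6.9772562 × 10^7.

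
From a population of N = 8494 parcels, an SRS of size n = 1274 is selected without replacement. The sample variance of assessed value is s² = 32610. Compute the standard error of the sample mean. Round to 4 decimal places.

Under SRS without replacement, Var(ȳ) = (1 − f)·s²/n with f = n/N = 1274/8494 = 0.14998823.
Var(ȳ) = (1 − 0.14998823)·32610/1274 = 0.85001177·25.596546 = 21.757366.
SE(ȳ) = √(21.757366) = 4.6645.

4.6645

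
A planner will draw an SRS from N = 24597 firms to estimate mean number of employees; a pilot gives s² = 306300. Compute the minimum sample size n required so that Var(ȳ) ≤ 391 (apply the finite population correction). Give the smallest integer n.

760

Without fpc, n₀ = s²/D = 306300/391 = 783.3760.
With fpc, (1 − n/N)·s²/n ≤ D requires n ≥ n₀/(1 + n₀/N) = 783.3760/(1 + 783.3760/24597) = 759.1968.
Rounding up, n = 760.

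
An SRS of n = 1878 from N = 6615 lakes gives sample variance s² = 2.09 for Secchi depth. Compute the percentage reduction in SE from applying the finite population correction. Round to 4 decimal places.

f = n/N = 1878/6615 = 0.28390023.
SE_no-fpc = √(s²/n) = 0.033359947; SE_fpc = √((1−f)s²/n) = 0.028230081.
Ratio = √(1−f) = 0.84622679. Reduction = 100·(1 − 0.84622679) = 15.3773%.

15.3773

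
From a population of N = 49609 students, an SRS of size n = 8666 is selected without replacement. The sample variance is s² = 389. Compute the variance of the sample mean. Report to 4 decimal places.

Under SRS without replacement, Var(ȳ) = (1 − f)·s²/n with f = n/N = 8666/49609 = 0.17468604.
Var(ȳ) = (1 − 0.17468604)·389/8666 = 0.82531396·0.044888068 = 0.037046749.

0.0370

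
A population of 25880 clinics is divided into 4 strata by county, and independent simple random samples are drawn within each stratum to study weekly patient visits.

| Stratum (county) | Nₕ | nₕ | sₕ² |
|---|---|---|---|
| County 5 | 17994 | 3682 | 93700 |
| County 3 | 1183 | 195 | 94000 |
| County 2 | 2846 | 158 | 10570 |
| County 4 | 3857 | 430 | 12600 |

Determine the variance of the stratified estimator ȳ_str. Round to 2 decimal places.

11.97

Var(ȳ_str) = Σₕ Wₕ²(1 − fₕ)sₕ²/nₕ with Wₕ = Nₕ/N, N = 25880.
County 5: Wₕ = 0.69528594; term = 0.69528594²·(1 − 0.20462376)·93700/3682 = 9.7848756.
County 3: Wₕ = 0.04571097; term = 0.04571097²·(1 − 0.16483516)·94000/195 = 0.8412138.
County 2: Wₕ = 0.10996909; term = 0.10996909²·(1 − 0.05551651)·10570/158 = 0.76410584.
County 4: Wₕ = 0.14903400; term = 0.14903400²·(1 − 0.11148561)·12600/430 = 0.57827882.
Sum = 11.968474.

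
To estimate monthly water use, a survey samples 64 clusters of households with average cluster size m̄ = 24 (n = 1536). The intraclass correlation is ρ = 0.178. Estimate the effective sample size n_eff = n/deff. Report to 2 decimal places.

301.53

deff = 1 + (24 − 1)·0.178 = 1 + 4.094 = 5.094.
n_eff = 1536 / 5.094 = 301.53.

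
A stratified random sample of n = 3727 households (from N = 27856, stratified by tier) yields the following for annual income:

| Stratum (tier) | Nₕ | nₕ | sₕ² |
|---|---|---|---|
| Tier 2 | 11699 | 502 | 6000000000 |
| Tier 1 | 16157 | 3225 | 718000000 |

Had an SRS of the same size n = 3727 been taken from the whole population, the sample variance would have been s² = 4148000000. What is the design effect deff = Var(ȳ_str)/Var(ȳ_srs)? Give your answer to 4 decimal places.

2.1551

Var(ȳ_str) = Σ Wₕ²(1−fₕ)sₕ²/nₕ with Wₕ = Nₕ/27856:
  Tier 2: (11699/27856)²·(1−502/11699)·6000000000/502 = 2.0177179 × 10^6
  Tier 1: (16157/27856)²·(1−3225/16157)·718000000/3225 = 59949.234
  → Var(ȳ_str) = 2.0776671 × 10^6.
Var(ȳ_srs) = (1 − 3727/27856)·4148000000/3727 = 964050.81.
deff = (2.0776671 × 10^6) / 964050.81 = 2.1551.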